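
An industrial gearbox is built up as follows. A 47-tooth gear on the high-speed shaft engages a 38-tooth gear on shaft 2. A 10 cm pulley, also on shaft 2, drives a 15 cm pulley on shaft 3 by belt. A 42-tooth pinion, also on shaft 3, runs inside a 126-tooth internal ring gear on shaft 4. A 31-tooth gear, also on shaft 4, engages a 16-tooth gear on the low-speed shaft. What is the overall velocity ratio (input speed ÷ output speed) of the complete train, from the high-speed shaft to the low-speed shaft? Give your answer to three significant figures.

Each stage contributes driven/driver: gear mesh 38/47 = 0.80851, belt 15/10 = 1.5, internal gear 126/42 = 3, gear mesh 16/31 = 0.51613.
Overall: 0.80851 × 1.5 × 3 × 0.51613 = 1.8778.

1.88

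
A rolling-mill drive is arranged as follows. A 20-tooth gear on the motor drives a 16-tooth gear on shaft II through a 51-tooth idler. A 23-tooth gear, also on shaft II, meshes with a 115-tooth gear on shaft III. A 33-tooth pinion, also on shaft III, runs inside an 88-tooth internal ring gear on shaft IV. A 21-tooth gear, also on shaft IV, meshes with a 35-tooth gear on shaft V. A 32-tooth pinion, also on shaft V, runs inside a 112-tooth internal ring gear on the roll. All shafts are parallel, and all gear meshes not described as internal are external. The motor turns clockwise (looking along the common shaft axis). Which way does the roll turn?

the motor → shaft II: driver → idler → driven is 2 external meshes, 2 reversals → CW.
shaft II → shaft III: external mesh, 1 reversal → CCW.
shaft III → shaft IV: internal mesh, same direction → CCW.
shaft IV → shaft V: external mesh, 1 reversal → CW.
shaft V → the roll: internal mesh, same direction → CW.
4 reversals in total — an even number — so the roll turns the same way as the motor.

clockwise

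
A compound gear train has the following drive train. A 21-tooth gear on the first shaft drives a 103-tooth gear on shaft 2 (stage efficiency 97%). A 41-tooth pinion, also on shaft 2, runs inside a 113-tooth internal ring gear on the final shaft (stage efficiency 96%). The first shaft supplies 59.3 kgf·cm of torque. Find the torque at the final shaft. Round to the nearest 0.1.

746.5 kgf·cm

After the gear mesh (103/21): 59.3 × 4.9048 × 0.97 = 282.13 kgf·cm
After the internal gear (113/41): 282.13 × 2.7561 × 0.96 = 746.47 kgf·cm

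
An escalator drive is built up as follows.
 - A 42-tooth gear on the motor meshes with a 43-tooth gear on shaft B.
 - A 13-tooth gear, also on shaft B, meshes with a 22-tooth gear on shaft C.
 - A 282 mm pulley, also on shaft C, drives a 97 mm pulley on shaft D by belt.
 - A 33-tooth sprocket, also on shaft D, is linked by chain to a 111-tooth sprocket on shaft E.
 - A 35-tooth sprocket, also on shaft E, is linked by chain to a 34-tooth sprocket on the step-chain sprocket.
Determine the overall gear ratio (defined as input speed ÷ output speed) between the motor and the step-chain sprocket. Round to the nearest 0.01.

Each stage contributes driven/driver: gear mesh 43/42 = 1.0238, gear mesh 22/13 = 1.6923, belt 97/282 = 0.34397, chain 111/33 = 3.3636, chain 34/35 = 0.97143.
Overall: 1.0238 × 1.6923 × 0.34397 × 3.3636 × 0.97143 = 1.9473.

1.95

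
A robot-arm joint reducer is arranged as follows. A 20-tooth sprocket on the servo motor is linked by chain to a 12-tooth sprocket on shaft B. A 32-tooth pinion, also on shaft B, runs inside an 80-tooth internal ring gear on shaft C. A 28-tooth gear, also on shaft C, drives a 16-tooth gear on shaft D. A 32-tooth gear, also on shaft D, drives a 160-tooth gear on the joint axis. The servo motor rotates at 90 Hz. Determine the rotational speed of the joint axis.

Chain: ratio = 12/20 = 0.6, so shaft B turns at 90 / 0.6 = 150 Hz.
Internal gear: ratio = 80/32 = 2.5, so shaft C turns at 150 / 2.5 = 60 Hz.
Gear mesh: ratio = 16/28 = 0.57143, so shaft D turns at 60 / 0.57143 = 105 Hz.
Gear mesh: ratio = 160/32 = 5, so the joint axis turns at 105 / 5 = 21 Hz.

21 Hz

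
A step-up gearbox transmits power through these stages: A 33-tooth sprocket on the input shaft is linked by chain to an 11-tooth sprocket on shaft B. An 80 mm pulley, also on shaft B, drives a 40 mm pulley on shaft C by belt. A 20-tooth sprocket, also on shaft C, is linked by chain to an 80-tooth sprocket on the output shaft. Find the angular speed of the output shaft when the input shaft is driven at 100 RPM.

Chain: ratio = 11/33 = 0.33333, so shaft B turns at 100 / 0.33333 = 300 RPM.
Belt: ratio = 40/80 = 0.5, so shaft C turns at 300 / 0.5 = 600 RPM.
Chain: ratio = 80/20 = 4, so the output shaft turns at 600 / 4 = 150 RPM.

150 RPM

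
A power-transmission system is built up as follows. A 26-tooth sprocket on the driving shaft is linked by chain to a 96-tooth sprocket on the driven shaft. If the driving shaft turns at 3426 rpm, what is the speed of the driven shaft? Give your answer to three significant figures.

928 rpm

chain 96/26 = 3.6923 → 3426/3.6923 = 927.88 rpm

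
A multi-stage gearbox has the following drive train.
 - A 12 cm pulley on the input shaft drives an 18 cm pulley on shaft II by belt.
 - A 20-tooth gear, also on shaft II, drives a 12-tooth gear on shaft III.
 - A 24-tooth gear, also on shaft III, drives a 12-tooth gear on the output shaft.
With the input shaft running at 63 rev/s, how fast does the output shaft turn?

140 rev/s

belt 18/12 = 1.5 → 63/1.5 = 42 rev/s
gear mesh 12/20 = 0.6 → 42/0.6 = 70 rev/s
gear mesh 12/24 = 0.5 → 70/0.5 = 140 rev/s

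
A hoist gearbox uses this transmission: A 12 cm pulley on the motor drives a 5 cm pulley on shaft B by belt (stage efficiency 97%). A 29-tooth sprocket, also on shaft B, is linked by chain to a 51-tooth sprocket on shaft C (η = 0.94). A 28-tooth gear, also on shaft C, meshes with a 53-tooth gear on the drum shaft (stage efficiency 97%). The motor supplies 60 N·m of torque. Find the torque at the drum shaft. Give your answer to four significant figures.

73.60 N·m

Belt: ratio = 5/12 = 0.41667; torque at shaft B = 60 × 0.41667 × 0.97 = 24.25 N·m.
Chain: ratio = 51/29 = 1.7586; torque at shaft C = 24.25 × 1.7586 × 0.94 = 40.088 N·m.
Gear mesh: ratio = 53/28 = 1.8929; torque at the drum shaft = 40.088 × 1.8929 × 0.97 = 73.604 N·m.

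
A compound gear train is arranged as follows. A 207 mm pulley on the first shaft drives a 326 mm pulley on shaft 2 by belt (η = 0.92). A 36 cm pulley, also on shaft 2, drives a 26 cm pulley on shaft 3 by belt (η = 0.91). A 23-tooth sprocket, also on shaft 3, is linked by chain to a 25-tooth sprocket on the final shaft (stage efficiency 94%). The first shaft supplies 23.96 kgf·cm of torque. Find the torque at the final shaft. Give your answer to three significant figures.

23.3 kgf·cm

belt 326/207 = 1.5749 → τ = 23.96·1.5749·0.92 = 34.715 kgf·cm
belt 26/36 = 0.72222 → τ = 34.715·0.72222·0.91 = 22.816 kgf·cm
chain 25/23 = 1.087 → τ = 22.816·1.087·0.94 = 23.312 kgf·cm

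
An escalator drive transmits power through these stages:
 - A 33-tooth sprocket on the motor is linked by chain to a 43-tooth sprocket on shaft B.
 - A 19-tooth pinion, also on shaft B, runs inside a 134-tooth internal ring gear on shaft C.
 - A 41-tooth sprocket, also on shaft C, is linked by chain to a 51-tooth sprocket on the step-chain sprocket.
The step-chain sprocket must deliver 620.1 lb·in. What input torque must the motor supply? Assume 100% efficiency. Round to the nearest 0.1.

Overall ratio R = 1.303 × 7.0526 × 1.2439 = 11.431.
Input torque = output torque / R = 620.1 / 11.431 = 54.246 lb·in.

54.2 lb·in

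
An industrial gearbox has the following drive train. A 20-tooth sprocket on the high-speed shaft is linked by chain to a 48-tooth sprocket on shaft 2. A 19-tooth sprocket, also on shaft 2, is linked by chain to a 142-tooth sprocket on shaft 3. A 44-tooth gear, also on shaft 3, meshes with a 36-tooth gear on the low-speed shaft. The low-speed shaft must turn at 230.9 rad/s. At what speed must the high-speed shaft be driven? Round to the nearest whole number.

3389 rad/s

Overall ratio R = 2.4 × 7.4737 × 0.81818 = 14.676.
Required input speed = output speed × R = 230.9 × 14.676 = 3388.6 rad/s.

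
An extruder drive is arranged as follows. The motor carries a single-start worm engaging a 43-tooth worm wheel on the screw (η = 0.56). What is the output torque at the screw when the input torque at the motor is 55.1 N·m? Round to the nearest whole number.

After the worm (43/1): 55.1 × 43 × 0.56 = 1326.8 N·m

1327 N·m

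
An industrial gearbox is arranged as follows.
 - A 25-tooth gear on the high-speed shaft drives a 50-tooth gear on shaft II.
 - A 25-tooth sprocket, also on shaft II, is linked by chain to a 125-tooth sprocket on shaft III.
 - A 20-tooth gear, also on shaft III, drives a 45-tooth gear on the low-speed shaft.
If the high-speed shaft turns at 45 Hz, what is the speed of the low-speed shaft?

2 Hz

gear mesh 50/25 = 2 → 45/2 = 22.5 Hz
chain 125/25 = 5 → 22.5/5 = 4.5 Hz
gear mesh 45/20 = 2.25 → 4.5/2.25 = 2 Hz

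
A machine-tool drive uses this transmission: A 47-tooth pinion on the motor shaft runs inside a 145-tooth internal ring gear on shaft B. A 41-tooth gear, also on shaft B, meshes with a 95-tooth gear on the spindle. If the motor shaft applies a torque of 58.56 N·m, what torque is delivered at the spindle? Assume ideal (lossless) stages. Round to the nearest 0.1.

internal gear 145/47 = 3.0851 → τ = 58.56·3.0851 = 180.66 N·m
gear mesh 95/41 = 2.3171 → τ = 180.66·2.3171 = 418.61 N·m

418.6 N·m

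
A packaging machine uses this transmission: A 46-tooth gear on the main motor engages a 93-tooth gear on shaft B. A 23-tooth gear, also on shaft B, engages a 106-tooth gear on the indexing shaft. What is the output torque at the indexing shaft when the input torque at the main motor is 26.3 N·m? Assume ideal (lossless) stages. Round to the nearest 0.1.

Gear mesh: ratio = 93/46 = 2.0217; torque at shaft B = 26.3 × 2.0217 = 53.172 N·m.
Gear mesh: ratio = 106/23 = 4.6087; torque at the indexing shaft = 53.172 × 4.6087 = 245.05 N·m.

245.1 N·m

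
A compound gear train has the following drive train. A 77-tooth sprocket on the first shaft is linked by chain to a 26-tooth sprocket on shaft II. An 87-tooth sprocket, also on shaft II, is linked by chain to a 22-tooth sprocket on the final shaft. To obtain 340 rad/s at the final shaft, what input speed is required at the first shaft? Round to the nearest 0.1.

Overall ratio R = 0.33766 × 0.25287 = 0.085386.
Required input speed = output speed × R = 340 × 0.085386 = 29.031 rad/s.

29.0 rad/s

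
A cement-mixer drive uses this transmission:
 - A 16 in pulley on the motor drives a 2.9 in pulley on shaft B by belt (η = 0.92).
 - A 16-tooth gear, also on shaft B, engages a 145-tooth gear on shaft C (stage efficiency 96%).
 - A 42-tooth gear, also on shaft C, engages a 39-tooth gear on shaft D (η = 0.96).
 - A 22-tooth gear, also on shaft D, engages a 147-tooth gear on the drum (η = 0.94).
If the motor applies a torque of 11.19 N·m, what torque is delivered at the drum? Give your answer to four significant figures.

Belt: ratio = 2.9/16 = 0.18125; torque at shaft B = 11.19 × 0.18125 × 0.92 = 1.8659 N·m.
Gear mesh: ratio = 145/16 = 9.0625; torque at shaft C = 1.8659 × 9.0625 × 0.96 = 16.234 N·m.
Gear mesh: ratio = 39/42 = 0.92857; torque at shaft D = 16.234 × 0.92857 × 0.96 = 14.471 N·m.
Gear mesh: ratio = 147/22 = 6.6818; torque at the drum = 14.471 × 6.6818 × 0.94 = 90.892 N·m.

90.89 N·m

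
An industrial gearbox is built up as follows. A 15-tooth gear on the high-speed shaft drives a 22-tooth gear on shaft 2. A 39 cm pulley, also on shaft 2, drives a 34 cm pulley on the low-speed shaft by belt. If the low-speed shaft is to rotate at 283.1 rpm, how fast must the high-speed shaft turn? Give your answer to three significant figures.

362 rpm

Overall ratio R = 1.4667 × 0.87179 = 1.2786.
Required input speed = output speed × R = 283.1 × 1.2786 = 361.98 rpm.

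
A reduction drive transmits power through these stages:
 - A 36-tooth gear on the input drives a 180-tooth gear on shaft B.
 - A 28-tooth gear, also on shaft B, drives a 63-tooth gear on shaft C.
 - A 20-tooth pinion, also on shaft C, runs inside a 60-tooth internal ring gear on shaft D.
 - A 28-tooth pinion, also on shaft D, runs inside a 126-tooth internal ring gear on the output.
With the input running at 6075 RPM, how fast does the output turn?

40 RPM

the input → shaft B (gear mesh, 180/36): 6075 ÷ 5 = 1215 RPM
shaft B → shaft C (gear mesh, 63/28): 1215 ÷ 2.25 = 540 RPM
shaft C → shaft D (internal gear, 60/20): 540 ÷ 3 = 180 RPM
shaft D → the output (internal gear, 126/28): 180 ÷ 4.5 = 40 RPM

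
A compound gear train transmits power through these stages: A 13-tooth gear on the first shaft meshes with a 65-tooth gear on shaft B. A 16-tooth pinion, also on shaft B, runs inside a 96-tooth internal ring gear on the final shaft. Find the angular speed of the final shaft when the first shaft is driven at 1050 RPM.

gear mesh 65/13 = 5 → 1050/5 = 210 RPM
internal gear 96/16 = 6 → 210/6 = 35 RPM

35 RPM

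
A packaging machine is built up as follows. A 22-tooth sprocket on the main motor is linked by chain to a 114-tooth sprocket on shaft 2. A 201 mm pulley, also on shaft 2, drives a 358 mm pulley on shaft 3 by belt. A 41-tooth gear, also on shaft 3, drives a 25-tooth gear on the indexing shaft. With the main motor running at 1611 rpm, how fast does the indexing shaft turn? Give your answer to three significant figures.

286 rpm

Chain: ratio = 114/22 = 5.1818, so shaft 2 turns at 1611 / 5.1818 = 310.89 rpm.
Belt: ratio = 358/201 = 1.7811, so shaft 3 turns at 310.89 / 1.7811 = 174.55 rpm.
Gear mesh: ratio = 25/41 = 0.60976, so the indexing shaft turns at 174.55 / 0.60976 = 286.27 rpm.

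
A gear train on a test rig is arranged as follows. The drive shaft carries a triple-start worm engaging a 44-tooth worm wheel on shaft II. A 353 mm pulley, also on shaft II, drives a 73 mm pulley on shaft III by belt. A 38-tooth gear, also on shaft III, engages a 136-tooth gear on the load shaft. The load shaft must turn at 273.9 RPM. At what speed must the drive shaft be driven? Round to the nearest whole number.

Overall ratio R = 14.667 × 0.2068 × 3.5789 = 10.855.
Required input speed = output speed × R = 273.9 × 10.855 = 2973.2 RPM.

2973 RPM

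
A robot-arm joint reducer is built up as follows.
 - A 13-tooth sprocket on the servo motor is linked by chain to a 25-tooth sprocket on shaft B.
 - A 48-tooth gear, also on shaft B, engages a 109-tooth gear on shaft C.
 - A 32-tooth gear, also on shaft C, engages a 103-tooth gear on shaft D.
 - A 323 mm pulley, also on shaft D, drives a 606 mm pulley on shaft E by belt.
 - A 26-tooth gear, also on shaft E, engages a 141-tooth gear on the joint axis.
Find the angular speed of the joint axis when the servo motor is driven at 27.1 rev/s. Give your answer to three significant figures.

0.189 rev/s

chain 25/13 = 1.9231 → 27.1/1.9231 = 14.092 rev/s
gear mesh 109/48 = 2.2708 → 14.092/2.2708 = 6.2057 rev/s
gear mesh 103/32 = 3.2188 → 6.2057/3.2188 = 1.928 rev/s
belt 606/323 = 1.8762 → 1.928/1.8762 = 1.0276 rev/s
gear mesh 141/26 = 5.4231 → 1.0276/5.4231 = 0.18949 rev/s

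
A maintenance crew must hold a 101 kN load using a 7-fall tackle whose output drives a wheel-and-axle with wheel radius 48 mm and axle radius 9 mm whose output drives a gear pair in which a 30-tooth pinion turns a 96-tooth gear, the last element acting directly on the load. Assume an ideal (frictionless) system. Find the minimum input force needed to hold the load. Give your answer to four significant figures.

Block-and-tackle MA = number of supporting rope parts = 7.
Wheel-and-axle MA = R/r = 48/9 = 5.3333.
Gear pair MA = 96/30 = 3.2.
Combined ideal MA = 7 × 5.3333 × 3.2 = 119.47.
Effort = load / MA = 101 / 119.47 = 0.84542 kN.

0.8454 kN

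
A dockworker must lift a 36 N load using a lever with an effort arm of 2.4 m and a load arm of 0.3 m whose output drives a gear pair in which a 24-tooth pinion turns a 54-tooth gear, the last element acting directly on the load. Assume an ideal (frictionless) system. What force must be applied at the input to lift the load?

2 N

Lever MA = effort arm / load arm = 2.4/0.3 = 8.
Gear pair MA = 54/24 = 2.25.
Combined ideal MA = 8 × 2.25 = 18.
Effort = load / MA = 36 / 18 = 2 N.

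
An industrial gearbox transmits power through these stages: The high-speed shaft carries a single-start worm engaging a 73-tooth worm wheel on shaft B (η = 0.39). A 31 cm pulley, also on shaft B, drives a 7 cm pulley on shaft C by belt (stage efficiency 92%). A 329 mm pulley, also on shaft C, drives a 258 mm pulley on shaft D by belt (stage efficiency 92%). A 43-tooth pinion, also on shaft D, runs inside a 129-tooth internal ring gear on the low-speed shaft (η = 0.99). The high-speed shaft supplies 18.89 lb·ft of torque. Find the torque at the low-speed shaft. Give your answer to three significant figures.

239 lb·ft

Worm: ratio = 73/1 = 73; torque at shaft B = 18.89 × 73 × 0.39 = 537.8 lb·ft.
Belt: ratio = 7/31 = 0.22581; torque at shaft C = 537.8 × 0.22581 × 0.92 = 111.72 lb·ft.
Belt: ratio = 258/329 = 0.78419; torque at shaft D = 111.72 × 0.78419 × 0.92 = 80.604 lb·ft.
Internal gear: ratio = 129/43 = 3; torque at the low-speed shaft = 80.604 × 3 × 0.99 = 239.39 lb·ft.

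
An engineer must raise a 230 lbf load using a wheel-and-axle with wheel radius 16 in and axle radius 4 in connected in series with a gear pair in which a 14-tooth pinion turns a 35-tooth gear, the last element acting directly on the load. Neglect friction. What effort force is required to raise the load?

Wheel-and-axle MA = R/r = 16/4 = 4.
Gear pair MA = 35/14 = 2.5.
Combined ideal MA = 4 × 2.5 = 10.
Effort = load / MA = 230 / 10 = 23 lbf.

23 lbf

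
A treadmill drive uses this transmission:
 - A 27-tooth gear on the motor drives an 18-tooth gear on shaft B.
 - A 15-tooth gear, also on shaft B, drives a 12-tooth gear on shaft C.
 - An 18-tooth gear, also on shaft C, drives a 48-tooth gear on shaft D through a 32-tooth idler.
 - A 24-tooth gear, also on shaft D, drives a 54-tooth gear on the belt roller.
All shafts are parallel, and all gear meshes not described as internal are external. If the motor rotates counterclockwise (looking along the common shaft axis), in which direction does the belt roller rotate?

the motor → shaft B: external mesh, 1 reversal → CW.
shaft B → shaft C: external mesh, 1 reversal → CCW.
shaft C → shaft D: driver → idler → driven is 2 external meshes, 2 reversals → CCW.
shaft D → the belt roller: external mesh, 1 reversal → CW.
5 reversals in total — an odd number — so the belt roller turns opposite to the motor.

clockwise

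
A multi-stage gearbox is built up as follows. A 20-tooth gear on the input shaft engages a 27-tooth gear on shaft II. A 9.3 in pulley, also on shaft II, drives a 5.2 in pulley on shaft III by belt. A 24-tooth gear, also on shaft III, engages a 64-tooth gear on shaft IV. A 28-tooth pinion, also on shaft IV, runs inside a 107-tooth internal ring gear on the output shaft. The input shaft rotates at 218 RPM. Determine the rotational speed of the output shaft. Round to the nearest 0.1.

28.3 RPM

Gear mesh: ratio = 27/20 = 1.35, so shaft II turns at 218 / 1.35 = 161.48 RPM.
Belt: ratio = 5.2/9.3 = 0.55914, so shaft III turns at 161.48 / 0.55914 = 288.8 RPM.
Gear mesh: ratio = 64/24 = 2.6667, so shaft IV turns at 288.8 / 2.6667 = 108.3 RPM.
Internal gear: ratio = 107/28 = 3.8214, so the output shaft turns at 108.3 / 3.8214 = 28.341 RPM.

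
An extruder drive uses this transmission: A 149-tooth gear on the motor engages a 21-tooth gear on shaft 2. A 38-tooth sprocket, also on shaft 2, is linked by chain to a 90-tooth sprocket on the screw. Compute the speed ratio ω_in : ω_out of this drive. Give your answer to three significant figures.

0.334

Each stage contributes driven/driver: gear mesh 21/149 = 0.14094, chain 90/38 = 2.3684.
Overall: 0.14094 × 2.3684 = 0.3338.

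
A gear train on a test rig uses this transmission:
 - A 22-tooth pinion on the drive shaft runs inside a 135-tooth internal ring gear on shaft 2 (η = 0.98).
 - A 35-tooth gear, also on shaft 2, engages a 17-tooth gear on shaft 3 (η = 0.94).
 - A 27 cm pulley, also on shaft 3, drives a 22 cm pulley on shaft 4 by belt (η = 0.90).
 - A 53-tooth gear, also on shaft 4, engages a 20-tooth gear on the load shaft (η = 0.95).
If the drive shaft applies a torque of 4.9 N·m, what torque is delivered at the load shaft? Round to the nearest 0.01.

3.54 N·m

internal gear 135/22 = 6.1364 → τ = 4.9·6.1364·0.98 = 29.467 N·m
gear mesh 17/35 = 0.48571 → τ = 29.467·0.48571·0.94 = 13.454 N·m
belt 22/27 = 0.81481 → τ = 13.454·0.81481·0.90 = 9.8661 N·m
gear mesh 20/53 = 0.37736 → τ = 9.8661·0.37736·0.95 = 3.5369 N·m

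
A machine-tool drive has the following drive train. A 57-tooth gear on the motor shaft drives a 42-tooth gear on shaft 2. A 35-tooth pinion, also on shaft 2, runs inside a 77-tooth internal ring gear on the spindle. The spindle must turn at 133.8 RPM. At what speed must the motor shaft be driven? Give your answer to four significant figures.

Overall ratio R = 0.73684 × 2.2 = 1.6211.
Required input speed = output speed × R = 133.8 × 1.6211 = 216.9 RPM.

216.9 RPM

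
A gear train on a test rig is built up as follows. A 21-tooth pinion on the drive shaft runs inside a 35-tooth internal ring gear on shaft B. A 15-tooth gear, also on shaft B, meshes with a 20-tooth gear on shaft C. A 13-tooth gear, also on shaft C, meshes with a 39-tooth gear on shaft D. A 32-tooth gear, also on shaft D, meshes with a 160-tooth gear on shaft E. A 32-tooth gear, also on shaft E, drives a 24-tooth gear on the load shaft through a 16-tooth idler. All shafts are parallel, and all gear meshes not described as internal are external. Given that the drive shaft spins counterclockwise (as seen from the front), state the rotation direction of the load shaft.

the drive shaft → shaft B: internal mesh, same direction → CCW.
shaft B → shaft C: external mesh, 1 reversal → CW.
shaft C → shaft D: external mesh, 1 reversal → CCW.
shaft D → shaft E: external mesh, 1 reversal → CW.
shaft E → the load shaft: driver → idler → driven is 2 external meshes, 2 reversals → CW.
5 reversals in total — an odd number — so the load shaft turns opposite to the drive shaft.

clockwise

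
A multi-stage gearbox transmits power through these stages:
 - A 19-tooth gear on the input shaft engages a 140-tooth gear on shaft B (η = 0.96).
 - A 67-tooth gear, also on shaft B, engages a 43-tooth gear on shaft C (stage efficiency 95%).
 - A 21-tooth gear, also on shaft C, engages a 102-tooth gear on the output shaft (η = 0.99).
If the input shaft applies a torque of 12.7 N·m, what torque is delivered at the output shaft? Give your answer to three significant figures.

263 N·m

Gear mesh: ratio = 140/19 = 7.3684; torque at shaft B = 12.7 × 7.3684 × 0.96 = 89.836 N·m.
Gear mesh: ratio = 43/67 = 0.64179; torque at shaft C = 89.836 × 0.64179 × 0.95 = 54.773 N·m.
Gear mesh: ratio = 102/21 = 4.8571; torque at the output shaft = 54.773 × 4.8571 × 0.99 = 263.38 N·m.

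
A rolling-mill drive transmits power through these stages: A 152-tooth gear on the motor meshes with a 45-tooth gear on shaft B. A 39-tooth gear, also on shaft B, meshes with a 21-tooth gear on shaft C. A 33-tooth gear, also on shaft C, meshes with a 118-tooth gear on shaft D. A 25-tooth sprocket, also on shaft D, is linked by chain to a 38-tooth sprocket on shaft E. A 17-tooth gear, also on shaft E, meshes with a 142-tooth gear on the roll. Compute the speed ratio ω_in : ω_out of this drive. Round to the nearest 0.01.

Each stage contributes driven/driver: gear mesh 45/152 = 0.29605, gear mesh 21/39 = 0.53846, gear mesh 118/33 = 3.5758, chain 38/25 = 1.52, gear mesh 142/17 = 8.3529.
Overall: 0.29605 × 0.53846 × 3.5758 × 1.52 × 8.3529 = 7.2373.

7.24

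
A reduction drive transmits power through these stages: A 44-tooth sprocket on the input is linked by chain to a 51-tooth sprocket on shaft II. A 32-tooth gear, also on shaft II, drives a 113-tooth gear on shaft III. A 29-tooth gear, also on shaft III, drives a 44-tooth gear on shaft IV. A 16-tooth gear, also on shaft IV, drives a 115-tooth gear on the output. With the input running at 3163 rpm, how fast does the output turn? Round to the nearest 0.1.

Chain: ratio = 51/44 = 1.1591, so shaft II turns at 3163 / 1.1591 = 2728.9 rpm.
Gear mesh: ratio = 113/32 = 3.5312, so shaft III turns at 2728.9 / 3.5312 = 772.78 rpm.
Gear mesh: ratio = 44/29 = 1.5172, so shaft IV turns at 772.78 / 1.5172 = 509.33 rpm.
Gear mesh: ratio = 115/16 = 7.1875, so the output turns at 509.33 / 7.1875 = 70.863 rpm.

70.9 rpm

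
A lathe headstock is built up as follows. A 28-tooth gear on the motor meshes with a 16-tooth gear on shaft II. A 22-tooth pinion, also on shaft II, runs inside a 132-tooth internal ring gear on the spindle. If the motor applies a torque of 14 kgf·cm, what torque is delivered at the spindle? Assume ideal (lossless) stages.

gear mesh 16/28 = 0.57143 → τ = 14·0.57143 = 8 kgf·cm
internal gear 132/22 = 6 → τ = 8·6 = 48 kgf·cm

48 kgf·cm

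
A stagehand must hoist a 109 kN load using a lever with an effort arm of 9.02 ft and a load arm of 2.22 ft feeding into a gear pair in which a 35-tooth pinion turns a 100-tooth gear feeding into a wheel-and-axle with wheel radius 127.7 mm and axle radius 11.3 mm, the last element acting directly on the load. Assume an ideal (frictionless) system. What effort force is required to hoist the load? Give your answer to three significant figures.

0.831 kN

Lever MA = effort arm / load arm = 9.02/2.22 = 4.0631.
Gear pair MA = 100/35 = 2.8571.
Wheel-and-axle MA = R/r = 127.7/11.3 = 11.301.
Combined ideal MA = 4.0631 × 2.8571 × 11.301 = 131.19.
Effort = load / MA = 109 / 131.19 = 0.83086 kN.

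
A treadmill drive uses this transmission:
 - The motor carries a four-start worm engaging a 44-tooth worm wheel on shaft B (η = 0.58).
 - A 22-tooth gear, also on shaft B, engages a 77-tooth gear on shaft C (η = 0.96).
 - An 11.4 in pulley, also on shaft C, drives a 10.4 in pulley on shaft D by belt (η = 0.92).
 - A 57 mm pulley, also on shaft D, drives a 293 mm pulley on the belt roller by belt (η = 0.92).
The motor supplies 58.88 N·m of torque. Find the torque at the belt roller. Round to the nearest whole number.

worm 44/4 = 11 → τ = 58.88·11·0.58 = 375.65 N·m
gear mesh 77/22 = 3.5 → τ = 375.65·3.5·0.96 = 1262.2 N·m
belt 10.4/11.4 = 0.91228 → τ = 1262.2·0.91228·0.92 = 1059.4 N·m
belt 293/57 = 5.1404 → τ = 1059.4·5.1404·0.92 = 5009.8 N·m

5010 N·m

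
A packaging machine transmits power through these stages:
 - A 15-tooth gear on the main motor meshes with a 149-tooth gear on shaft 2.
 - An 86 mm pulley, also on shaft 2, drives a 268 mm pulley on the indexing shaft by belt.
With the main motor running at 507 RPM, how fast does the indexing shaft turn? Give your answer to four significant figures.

16.38 RPM

gear mesh 149/15 = 9.9333 → 507/9.9333 = 51.04 RPM
belt 268/86 = 3.1163 → 51.04/3.1163 = 16.379 RPM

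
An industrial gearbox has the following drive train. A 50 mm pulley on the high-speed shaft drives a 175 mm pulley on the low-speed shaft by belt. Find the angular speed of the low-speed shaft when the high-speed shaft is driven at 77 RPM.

the high-speed shaft → the low-speed shaft (belt, 175/50): 77 ÷ 3.5 = 22 RPM

22 RPM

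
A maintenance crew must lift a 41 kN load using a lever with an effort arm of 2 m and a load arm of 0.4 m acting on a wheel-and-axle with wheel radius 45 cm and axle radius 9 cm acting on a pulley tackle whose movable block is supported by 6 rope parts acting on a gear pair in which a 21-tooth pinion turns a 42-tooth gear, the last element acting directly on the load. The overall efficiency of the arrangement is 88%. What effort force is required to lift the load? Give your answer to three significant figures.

Lever MA = effort arm / load arm = 2/0.4 = 5.
Wheel-and-axle MA = R/r = 45/9 = 5.
Block-and-tackle MA = number of supporting rope parts = 6.
Gear pair MA = 42/21 = 2.
Combined ideal MA = 5 × 5 × 6 × 2 = 300.
Actual MA = 300 × 0.88 = 264.
Effort = load / actual MA = 41 / 264 = 0.1553 kN.

0.155 kN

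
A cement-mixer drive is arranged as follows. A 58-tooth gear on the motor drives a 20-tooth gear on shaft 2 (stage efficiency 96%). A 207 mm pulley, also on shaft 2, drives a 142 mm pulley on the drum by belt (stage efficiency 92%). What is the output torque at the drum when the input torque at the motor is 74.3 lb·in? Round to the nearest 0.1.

After the gear mesh (20/58): 74.3 × 0.34483 × 0.96 = 24.596 lb·in
After the belt (142/207): 24.596 × 0.68599 × 0.92 = 15.523 lb·in

15.5 lb·in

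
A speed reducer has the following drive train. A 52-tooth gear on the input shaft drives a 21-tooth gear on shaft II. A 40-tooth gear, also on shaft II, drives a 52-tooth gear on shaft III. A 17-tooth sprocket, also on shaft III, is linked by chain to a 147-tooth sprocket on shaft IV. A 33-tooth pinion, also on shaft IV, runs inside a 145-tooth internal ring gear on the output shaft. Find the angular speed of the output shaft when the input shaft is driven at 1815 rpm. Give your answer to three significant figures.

the input shaft → shaft II (gear mesh, 21/52): 1815 ÷ 0.40385 = 4494.3 rpm
shaft II → shaft III (gear mesh, 52/40): 4494.3 ÷ 1.3 = 3457.1 rpm
shaft III → shaft IV (chain, 147/17): 3457.1 ÷ 8.6471 = 399.81 rpm
shaft IV → the output shaft (internal gear, 145/33): 399.81 ÷ 4.3939 = 90.99 rpm

91.0 rpm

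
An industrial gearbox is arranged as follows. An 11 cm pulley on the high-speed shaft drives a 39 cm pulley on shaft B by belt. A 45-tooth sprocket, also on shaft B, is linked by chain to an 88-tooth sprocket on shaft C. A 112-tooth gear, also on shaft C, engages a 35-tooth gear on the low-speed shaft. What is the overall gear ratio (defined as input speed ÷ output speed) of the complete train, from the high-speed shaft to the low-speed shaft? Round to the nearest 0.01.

2.17

Each stage contributes driven/driver: belt 39/11 = 3.5455, chain 88/45 = 1.9556, gear mesh 35/112 = 0.3125.
Overall: 3.5455 × 1.9556 × 0.3125 = 2.1667.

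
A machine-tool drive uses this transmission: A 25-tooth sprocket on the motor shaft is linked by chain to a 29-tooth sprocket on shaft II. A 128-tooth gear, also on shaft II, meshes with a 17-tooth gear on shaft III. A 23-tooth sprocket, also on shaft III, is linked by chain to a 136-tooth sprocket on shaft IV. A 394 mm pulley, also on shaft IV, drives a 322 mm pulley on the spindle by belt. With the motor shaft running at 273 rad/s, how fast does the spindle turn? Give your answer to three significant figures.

the motor shaft → shaft II (chain, 29/25): 273 ÷ 1.16 = 235.34 rad/s
shaft II → shaft III (gear mesh, 17/128): 235.34 ÷ 0.13281 = 1772 rad/s
shaft III → shaft IV (chain, 136/23): 1772 ÷ 5.913 = 299.68 rad/s
shaft IV → the spindle (belt, 322/394): 299.68 ÷ 0.81726 = 366.69 rad/s

367 rad/s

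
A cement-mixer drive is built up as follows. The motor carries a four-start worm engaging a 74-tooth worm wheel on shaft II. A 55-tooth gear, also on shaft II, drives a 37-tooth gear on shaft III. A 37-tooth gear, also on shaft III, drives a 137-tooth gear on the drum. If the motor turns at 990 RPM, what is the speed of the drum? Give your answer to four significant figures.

21.48 RPM

Worm: ratio = 74/4 = 18.5, so shaft II turns at 990 / 18.5 = 53.514 RPM.
Gear mesh: ratio = 37/55 = 0.67273, so shaft III turns at 53.514 / 0.67273 = 79.547 RPM.
Gear mesh: ratio = 137/37 = 3.7027, so the drum turns at 79.547 / 3.7027 = 21.484 RPM.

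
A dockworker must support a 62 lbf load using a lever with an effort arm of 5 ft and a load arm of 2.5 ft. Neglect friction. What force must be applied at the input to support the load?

Lever MA = effort arm / load arm = 5/2.5 = 2.
Effort = load / MA = 62 / 2 = 31 lbf.

31 lbf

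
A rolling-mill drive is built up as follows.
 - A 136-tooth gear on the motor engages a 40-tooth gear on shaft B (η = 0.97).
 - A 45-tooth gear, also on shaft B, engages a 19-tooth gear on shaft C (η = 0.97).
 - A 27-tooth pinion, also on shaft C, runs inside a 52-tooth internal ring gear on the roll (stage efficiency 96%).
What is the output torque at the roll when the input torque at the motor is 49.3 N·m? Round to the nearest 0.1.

After the gear mesh (40/136): 49.3 × 0.29412 × 0.97 = 14.065 N·m
After the gear mesh (19/45): 14.065 × 0.42222 × 0.97 = 5.7604 N·m
After the internal gear (52/27): 5.7604 × 1.9259 × 0.96 = 10.65 N·m

10.7 N·m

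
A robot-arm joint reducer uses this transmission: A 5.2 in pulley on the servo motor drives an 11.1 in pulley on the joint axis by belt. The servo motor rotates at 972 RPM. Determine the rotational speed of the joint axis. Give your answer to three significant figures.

belt 11.1/5.2 = 2.1346 → 972/2.1346 = 455.35 RPM

455 RPM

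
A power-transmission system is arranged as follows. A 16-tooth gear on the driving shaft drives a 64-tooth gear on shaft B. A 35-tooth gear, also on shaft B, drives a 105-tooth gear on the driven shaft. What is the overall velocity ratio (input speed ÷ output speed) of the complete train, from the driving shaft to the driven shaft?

12

Each stage contributes driven/driver: gear mesh 64/16 = 4, gear mesh 105/35 = 3.
Overall: 4 × 3 = 12.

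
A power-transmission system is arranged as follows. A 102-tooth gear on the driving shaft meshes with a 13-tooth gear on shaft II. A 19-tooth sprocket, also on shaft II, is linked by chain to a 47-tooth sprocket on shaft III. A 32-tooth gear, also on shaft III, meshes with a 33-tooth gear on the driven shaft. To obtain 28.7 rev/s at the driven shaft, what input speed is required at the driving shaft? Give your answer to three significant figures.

9.33 rev/s

Overall ratio R = 0.12745 × 2.4737 × 1.0312 = 0.32513.
Required input speed = output speed × R = 28.7 × 0.32513 = 9.3311 rev/s.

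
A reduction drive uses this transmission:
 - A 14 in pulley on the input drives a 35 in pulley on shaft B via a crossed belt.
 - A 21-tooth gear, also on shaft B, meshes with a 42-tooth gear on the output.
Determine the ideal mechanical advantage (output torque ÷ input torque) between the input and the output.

Each stage contributes driven/driver: belt 35/14 = 2.5, gear mesh 42/21 = 2.
Overall: 2.5 × 2 = 5.

5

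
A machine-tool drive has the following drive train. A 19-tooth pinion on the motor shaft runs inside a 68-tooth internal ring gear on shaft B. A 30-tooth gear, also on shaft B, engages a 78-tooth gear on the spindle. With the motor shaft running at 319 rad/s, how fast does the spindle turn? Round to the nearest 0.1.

34.3 rad/s

Internal gear: ratio = 68/19 = 3.5789, so shaft B turns at 319 / 3.5789 = 89.132 rad/s.
Gear mesh: ratio = 78/30 = 2.6, so the spindle turns at 89.132 / 2.6 = 34.282 rad/s.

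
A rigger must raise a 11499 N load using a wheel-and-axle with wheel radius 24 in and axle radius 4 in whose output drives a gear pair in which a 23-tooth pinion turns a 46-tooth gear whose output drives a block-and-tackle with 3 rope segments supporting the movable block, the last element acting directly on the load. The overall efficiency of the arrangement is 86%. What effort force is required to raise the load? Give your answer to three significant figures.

Wheel-and-axle MA = R/r = 24/4 = 6.
Gear pair MA = 46/23 = 2.
Block-and-tackle MA = number of supporting rope parts = 3.
Combined ideal MA = 6 × 2 × 3 = 36.
Actual MA = 36 × 0.86 = 30.96.
Effort = load / actual MA = 11499 / 30.96 = 371.41 N.

371 N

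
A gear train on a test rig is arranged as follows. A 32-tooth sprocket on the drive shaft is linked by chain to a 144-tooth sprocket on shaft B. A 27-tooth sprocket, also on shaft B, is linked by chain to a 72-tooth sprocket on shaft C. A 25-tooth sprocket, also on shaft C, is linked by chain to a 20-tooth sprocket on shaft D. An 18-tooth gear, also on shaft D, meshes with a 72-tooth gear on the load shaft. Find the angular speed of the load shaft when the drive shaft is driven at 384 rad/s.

10 rad/s

chain 144/32 = 4.5 → 384/4.5 = 85.333 rad/s
chain 72/27 = 2.6667 → 85.333/2.6667 = 32 rad/s
chain 20/25 = 0.8 → 32/0.8 = 40 rad/s
gear mesh 72/18 = 4 → 40/4 = 10 rad/s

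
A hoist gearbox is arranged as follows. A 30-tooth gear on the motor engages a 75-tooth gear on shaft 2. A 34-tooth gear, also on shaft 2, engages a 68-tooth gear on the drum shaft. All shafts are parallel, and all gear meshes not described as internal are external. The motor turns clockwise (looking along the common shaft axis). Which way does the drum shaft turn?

clockwise

the motor → shaft 2: external mesh, 1 reversal → CCW.
shaft 2 → the drum shaft: external mesh, 1 reversal → CW.
2 reversals in total — an even number — so the drum shaft turns the same way as the motor.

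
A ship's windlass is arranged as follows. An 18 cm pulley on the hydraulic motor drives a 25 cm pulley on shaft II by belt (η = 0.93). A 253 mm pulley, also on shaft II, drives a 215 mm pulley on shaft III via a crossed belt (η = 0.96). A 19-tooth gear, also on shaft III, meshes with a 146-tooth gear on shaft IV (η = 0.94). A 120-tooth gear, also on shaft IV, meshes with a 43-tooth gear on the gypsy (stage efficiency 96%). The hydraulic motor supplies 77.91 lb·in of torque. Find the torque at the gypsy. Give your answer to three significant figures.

204 lb·in

Belt: ratio = 25/18 = 1.3889; torque at shaft II = 77.91 × 1.3889 × 0.93 = 100.63 lb·in.
Belt: ratio = 215/253 = 0.8498; torque at shaft III = 100.63 × 0.8498 × 0.96 = 82.098 lb·in.
Gear mesh: ratio = 146/19 = 7.6842; torque at shaft IV = 82.098 × 7.6842 × 0.94 = 593.01 lb·in.
Gear mesh: ratio = 43/120 = 0.35833; torque at the gypsy = 593.01 × 0.35833 × 0.96 = 203.99 lb·in.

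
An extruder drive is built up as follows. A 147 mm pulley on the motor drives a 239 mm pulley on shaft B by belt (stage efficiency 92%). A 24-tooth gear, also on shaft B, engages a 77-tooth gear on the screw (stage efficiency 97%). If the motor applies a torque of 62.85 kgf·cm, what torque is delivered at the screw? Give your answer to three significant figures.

After the belt (239/147): 62.85 × 1.6259 × 0.92 = 94.01 kgf·cm
After the gear mesh (77/24): 94.01 × 3.2083 × 0.97 = 292.57 kgf·cm

293 kgf·cm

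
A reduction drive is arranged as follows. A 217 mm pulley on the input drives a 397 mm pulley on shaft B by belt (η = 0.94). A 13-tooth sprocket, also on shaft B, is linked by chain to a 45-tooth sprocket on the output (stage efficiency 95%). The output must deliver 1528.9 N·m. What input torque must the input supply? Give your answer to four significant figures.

Overall ratio R = 1.8295 × 3.4615 = 6.3329; overall efficiency η = 0.94 × 0.95 = 0.8930.
Input torque = output torque / (R × η) = 1528.9 / (6.3329 × 0.8930) = 270.35 N·m.

270.4 N·m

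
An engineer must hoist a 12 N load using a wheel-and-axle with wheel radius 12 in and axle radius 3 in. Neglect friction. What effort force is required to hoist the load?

3 N

Wheel-and-axle MA = R/r = 12/3 = 4.
Effort = load / MA = 12 / 4 = 3 N.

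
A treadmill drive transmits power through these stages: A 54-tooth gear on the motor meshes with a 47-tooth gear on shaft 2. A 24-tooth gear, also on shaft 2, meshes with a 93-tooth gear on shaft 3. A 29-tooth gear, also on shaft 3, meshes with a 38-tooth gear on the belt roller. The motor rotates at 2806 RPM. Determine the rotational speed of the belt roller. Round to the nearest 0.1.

634.9 RPM

gear mesh 47/54 = 0.87037 → 2806/0.87037 = 3223.9 RPM
gear mesh 93/24 = 3.875 → 3223.9/3.875 = 831.98 RPM
gear mesh 38/29 = 1.3103 → 831.98/1.3103 = 634.93 RPM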